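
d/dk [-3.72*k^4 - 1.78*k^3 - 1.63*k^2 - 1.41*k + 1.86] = -14.88*k^3 - 5.34*k^2 - 3.26*k - 1.41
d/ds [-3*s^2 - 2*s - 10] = -6*s - 2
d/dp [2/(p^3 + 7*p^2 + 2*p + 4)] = 2*(-3*p^2 - 14*p - 2)/(p^3 + 7*p^2 + 2*p + 4)^2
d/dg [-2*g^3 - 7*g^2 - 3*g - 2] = -6*g^2 - 14*g - 3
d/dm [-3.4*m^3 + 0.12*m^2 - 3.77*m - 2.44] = -10.2*m^2 + 0.24*m - 3.77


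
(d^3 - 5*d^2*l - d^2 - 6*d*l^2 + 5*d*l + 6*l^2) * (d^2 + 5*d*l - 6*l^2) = d^5 - d^4 - 37*d^3*l^2 + 37*d^2*l^2 + 36*d*l^4 - 36*l^4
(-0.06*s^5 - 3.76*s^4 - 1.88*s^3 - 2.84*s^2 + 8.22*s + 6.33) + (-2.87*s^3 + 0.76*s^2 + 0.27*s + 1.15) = -0.06*s^5 - 3.76*s^4 - 4.75*s^3 - 2.08*s^2 + 8.49*s + 7.48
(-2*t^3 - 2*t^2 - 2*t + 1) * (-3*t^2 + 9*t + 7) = 6*t^5 - 12*t^4 - 26*t^3 - 35*t^2 - 5*t + 7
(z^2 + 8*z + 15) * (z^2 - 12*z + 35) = z^4 - 4*z^3 - 46*z^2 + 100*z + 525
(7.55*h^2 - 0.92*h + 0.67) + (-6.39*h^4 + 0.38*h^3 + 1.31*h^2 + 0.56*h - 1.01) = -6.39*h^4 + 0.38*h^3 + 8.86*h^2 - 0.36*h - 0.34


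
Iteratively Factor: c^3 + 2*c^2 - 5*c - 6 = (c + 3)*(c^2 - c - 2) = (c + 1)*(c + 3)*(c - 2)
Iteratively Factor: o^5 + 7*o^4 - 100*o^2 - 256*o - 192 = (o + 4)*(o^4 + 3*o^3 - 12*o^2 - 52*o - 48) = (o + 3)*(o + 4)*(o^3 - 12*o - 16) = (o - 4)*(o + 3)*(o + 4)*(o^2 + 4*o + 4) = (o - 4)*(o + 2)*(o + 3)*(o + 4)*(o + 2)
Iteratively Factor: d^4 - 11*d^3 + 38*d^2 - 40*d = (d)*(d^3 - 11*d^2 + 38*d - 40) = d*(d - 5)*(d^2 - 6*d + 8) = d*(d - 5)*(d - 4)*(d - 2)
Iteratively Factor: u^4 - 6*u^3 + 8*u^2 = (u)*(u^3 - 6*u^2 + 8*u) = u*(u - 4)*(u^2 - 2*u) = u^2*(u - 4)*(u - 2)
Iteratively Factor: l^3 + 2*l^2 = (l)*(l^2 + 2*l) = l^2*(l + 2)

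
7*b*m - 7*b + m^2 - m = (7*b + m)*(m - 1)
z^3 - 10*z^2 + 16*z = z*(z - 8)*(z - 2)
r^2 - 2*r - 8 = (r - 4)*(r + 2)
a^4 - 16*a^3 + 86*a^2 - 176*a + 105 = (a - 7)*(a - 5)*(a - 3)*(a - 1)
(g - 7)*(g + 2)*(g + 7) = g^3 + 2*g^2 - 49*g - 98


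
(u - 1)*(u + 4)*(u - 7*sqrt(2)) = u^3 - 7*sqrt(2)*u^2 + 3*u^2 - 21*sqrt(2)*u - 4*u + 28*sqrt(2)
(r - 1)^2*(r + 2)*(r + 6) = r^4 + 6*r^3 - 3*r^2 - 16*r + 12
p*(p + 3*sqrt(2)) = p^2 + 3*sqrt(2)*p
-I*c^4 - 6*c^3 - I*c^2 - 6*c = c*(c - 6*I)*(c - I)*(-I*c + 1)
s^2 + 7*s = s*(s + 7)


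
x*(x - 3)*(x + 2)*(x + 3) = x^4 + 2*x^3 - 9*x^2 - 18*x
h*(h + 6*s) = h^2 + 6*h*s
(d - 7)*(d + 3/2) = d^2 - 11*d/2 - 21/2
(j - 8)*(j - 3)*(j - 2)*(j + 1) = j^4 - 12*j^3 + 33*j^2 - 2*j - 48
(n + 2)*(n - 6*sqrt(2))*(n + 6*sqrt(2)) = n^3 + 2*n^2 - 72*n - 144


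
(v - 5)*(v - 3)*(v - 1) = v^3 - 9*v^2 + 23*v - 15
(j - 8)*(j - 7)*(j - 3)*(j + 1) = j^4 - 17*j^3 + 83*j^2 - 67*j - 168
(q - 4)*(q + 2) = q^2 - 2*q - 8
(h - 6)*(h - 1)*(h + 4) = h^3 - 3*h^2 - 22*h + 24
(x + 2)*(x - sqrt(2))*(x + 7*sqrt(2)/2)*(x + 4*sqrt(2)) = x^4 + 2*x^3 + 13*sqrt(2)*x^3/2 + 13*x^2 + 13*sqrt(2)*x^2 - 28*sqrt(2)*x + 26*x - 56*sqrt(2)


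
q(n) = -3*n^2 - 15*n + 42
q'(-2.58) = 0.48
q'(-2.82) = 1.92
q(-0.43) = 47.90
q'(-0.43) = -12.42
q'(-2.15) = -2.10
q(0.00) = 42.00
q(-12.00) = -210.00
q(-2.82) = 60.44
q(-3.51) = 57.69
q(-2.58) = 60.73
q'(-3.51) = 6.06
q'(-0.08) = -14.52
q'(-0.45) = -12.30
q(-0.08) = 43.18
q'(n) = -6*n - 15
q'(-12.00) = 57.00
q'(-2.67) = 1.02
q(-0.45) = 48.14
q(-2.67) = 60.66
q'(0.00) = -15.00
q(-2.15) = 60.38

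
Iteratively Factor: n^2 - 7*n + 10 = (n - 5)*(n - 2)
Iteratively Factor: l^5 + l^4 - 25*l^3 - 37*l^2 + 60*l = (l)*(l^4 + l^3 - 25*l^2 - 37*l + 60) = l*(l - 1)*(l^3 + 2*l^2 - 23*l - 60) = l*(l - 1)*(l + 4)*(l^2 - 2*l - 15) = l*(l - 5)*(l - 1)*(l + 4)*(l + 3)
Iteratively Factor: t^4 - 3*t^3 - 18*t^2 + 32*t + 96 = (t + 2)*(t^3 - 5*t^2 - 8*t + 48) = (t - 4)*(t + 2)*(t^2 - t - 12) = (t - 4)^2*(t + 2)*(t + 3)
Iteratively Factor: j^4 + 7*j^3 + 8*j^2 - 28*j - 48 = (j + 3)*(j^3 + 4*j^2 - 4*j - 16) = (j + 2)*(j + 3)*(j^2 + 2*j - 8) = (j + 2)*(j + 3)*(j + 4)*(j - 2)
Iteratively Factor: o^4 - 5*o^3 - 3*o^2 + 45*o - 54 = (o - 3)*(o^3 - 2*o^2 - 9*o + 18) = (o - 3)^2*(o^2 + o - 6) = (o - 3)^2*(o - 2)*(o + 3)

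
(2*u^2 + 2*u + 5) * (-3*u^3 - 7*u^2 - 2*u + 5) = -6*u^5 - 20*u^4 - 33*u^3 - 29*u^2 + 25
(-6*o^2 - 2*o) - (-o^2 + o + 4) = -5*o^2 - 3*o - 4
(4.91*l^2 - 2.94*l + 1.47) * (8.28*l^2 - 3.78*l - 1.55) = 40.6548*l^4 - 42.903*l^3 + 15.6743*l^2 - 0.999599999999999*l - 2.2785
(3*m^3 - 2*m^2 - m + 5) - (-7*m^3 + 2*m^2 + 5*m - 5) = 10*m^3 - 4*m^2 - 6*m + 10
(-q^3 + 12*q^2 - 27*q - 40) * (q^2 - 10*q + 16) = -q^5 + 22*q^4 - 163*q^3 + 422*q^2 - 32*q - 640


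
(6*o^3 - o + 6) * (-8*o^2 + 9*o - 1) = -48*o^5 + 54*o^4 + 2*o^3 - 57*o^2 + 55*o - 6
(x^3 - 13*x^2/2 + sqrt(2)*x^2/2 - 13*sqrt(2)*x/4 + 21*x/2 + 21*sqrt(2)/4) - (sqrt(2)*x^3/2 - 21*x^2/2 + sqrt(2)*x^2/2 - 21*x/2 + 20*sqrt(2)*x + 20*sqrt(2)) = -sqrt(2)*x^3/2 + x^3 + 4*x^2 - 93*sqrt(2)*x/4 + 21*x - 59*sqrt(2)/4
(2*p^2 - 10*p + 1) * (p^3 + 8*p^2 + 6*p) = 2*p^5 + 6*p^4 - 67*p^3 - 52*p^2 + 6*p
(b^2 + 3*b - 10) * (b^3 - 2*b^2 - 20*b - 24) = b^5 + b^4 - 36*b^3 - 64*b^2 + 128*b + 240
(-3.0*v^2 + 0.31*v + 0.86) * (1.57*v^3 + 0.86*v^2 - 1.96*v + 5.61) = -4.71*v^5 - 2.0933*v^4 + 7.4968*v^3 - 16.698*v^2 + 0.0535000000000001*v + 4.8246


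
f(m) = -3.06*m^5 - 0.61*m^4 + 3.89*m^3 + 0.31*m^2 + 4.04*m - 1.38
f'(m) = -15.3*m^4 - 2.44*m^3 + 11.67*m^2 + 0.62*m + 4.04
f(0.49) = 1.01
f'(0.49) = 5.98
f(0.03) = -1.26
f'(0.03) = 4.07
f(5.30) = -12670.23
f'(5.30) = -12100.56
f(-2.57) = 240.72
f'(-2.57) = -546.51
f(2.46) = -229.67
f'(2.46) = -520.45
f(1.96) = -60.50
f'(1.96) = -194.08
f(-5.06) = 9232.45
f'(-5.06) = -9414.02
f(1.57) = -12.11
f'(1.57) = -68.62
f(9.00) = -181796.25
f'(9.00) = -101207.17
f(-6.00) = 22149.30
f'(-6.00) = -18881.32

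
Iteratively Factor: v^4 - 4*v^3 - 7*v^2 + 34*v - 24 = (v - 4)*(v^3 - 7*v + 6) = (v - 4)*(v - 2)*(v^2 + 2*v - 3) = (v - 4)*(v - 2)*(v + 3)*(v - 1)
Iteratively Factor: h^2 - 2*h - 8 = (h - 4)*(h + 2)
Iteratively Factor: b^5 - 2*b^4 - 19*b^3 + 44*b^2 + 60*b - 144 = (b - 3)*(b^4 + b^3 - 16*b^2 - 4*b + 48) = (b - 3)*(b + 4)*(b^3 - 3*b^2 - 4*b + 12) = (b - 3)*(b + 2)*(b + 4)*(b^2 - 5*b + 6) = (b - 3)^2*(b + 2)*(b + 4)*(b - 2)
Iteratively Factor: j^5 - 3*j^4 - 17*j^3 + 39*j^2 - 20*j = (j)*(j^4 - 3*j^3 - 17*j^2 + 39*j - 20) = j*(j + 4)*(j^3 - 7*j^2 + 11*j - 5) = j*(j - 1)*(j + 4)*(j^2 - 6*j + 5) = j*(j - 1)^2*(j + 4)*(j - 5)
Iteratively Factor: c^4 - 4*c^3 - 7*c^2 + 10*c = (c - 5)*(c^3 + c^2 - 2*c) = (c - 5)*(c - 1)*(c^2 + 2*c) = c*(c - 5)*(c - 1)*(c + 2)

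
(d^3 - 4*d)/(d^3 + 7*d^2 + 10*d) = (d - 2)/(d + 5)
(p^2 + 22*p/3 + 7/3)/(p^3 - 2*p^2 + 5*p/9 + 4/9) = 3*(p + 7)/(3*p^2 - 7*p + 4)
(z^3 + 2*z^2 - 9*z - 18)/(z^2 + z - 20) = (z^3 + 2*z^2 - 9*z - 18)/(z^2 + z - 20)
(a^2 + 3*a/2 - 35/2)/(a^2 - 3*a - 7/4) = 2*(a + 5)/(2*a + 1)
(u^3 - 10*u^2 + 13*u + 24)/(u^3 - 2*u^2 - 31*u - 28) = (u^2 - 11*u + 24)/(u^2 - 3*u - 28)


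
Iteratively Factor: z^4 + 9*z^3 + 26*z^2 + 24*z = (z + 2)*(z^3 + 7*z^2 + 12*z) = (z + 2)*(z + 4)*(z^2 + 3*z) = z*(z + 2)*(z + 4)*(z + 3)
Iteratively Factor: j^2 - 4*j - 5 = (j - 5)*(j + 1)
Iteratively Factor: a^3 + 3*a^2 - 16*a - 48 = (a + 3)*(a^2 - 16) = (a + 3)*(a + 4)*(a - 4)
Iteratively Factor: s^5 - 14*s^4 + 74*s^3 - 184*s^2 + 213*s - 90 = (s - 3)*(s^4 - 11*s^3 + 41*s^2 - 61*s + 30) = (s - 3)*(s - 2)*(s^3 - 9*s^2 + 23*s - 15) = (s - 3)^2*(s - 2)*(s^2 - 6*s + 5) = (s - 5)*(s - 3)^2*(s - 2)*(s - 1)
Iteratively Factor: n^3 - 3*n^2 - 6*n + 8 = (n + 2)*(n^2 - 5*n + 4) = (n - 4)*(n + 2)*(n - 1)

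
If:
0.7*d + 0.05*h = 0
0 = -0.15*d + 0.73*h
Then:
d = 0.00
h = 0.00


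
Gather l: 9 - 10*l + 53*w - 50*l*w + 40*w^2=l*(-50*w - 10) + 40*w^2 + 53*w + 9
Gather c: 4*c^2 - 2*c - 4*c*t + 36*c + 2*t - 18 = 4*c^2 + c*(34 - 4*t) + 2*t - 18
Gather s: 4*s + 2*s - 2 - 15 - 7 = 6*s - 24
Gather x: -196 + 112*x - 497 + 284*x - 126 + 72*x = 468*x - 819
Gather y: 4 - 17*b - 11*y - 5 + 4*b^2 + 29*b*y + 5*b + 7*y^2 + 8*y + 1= 4*b^2 - 12*b + 7*y^2 + y*(29*b - 3)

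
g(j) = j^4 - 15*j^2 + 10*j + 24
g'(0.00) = 10.00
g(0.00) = 24.00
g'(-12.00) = -6542.00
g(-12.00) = 18480.00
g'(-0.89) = 33.88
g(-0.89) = 3.85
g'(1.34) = -20.58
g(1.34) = 13.69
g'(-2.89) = 0.15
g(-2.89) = -60.42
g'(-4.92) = -318.78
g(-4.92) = 197.65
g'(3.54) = 81.25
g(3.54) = 28.47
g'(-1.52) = 41.55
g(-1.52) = -20.52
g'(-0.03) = 10.90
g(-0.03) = 23.69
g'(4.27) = 193.32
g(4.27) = 125.65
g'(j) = 4*j^3 - 30*j + 10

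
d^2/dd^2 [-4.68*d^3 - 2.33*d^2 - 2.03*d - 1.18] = -28.08*d - 4.66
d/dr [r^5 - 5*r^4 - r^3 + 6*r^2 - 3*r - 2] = 5*r^4 - 20*r^3 - 3*r^2 + 12*r - 3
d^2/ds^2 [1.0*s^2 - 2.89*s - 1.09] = 2.00000000000000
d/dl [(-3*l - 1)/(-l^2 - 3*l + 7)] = (3*l^2 + 9*l - (2*l + 3)*(3*l + 1) - 21)/(l^2 + 3*l - 7)^2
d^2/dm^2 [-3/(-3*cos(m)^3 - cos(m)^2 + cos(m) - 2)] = 3*((5*cos(m) + 8*cos(2*m) + 27*cos(3*m))*(3*cos(m)^3 + cos(m)^2 - cos(m) + 2)/4 + 2*(9*cos(m)^2 + 2*cos(m) - 1)^2*sin(m)^2)/(3*cos(m)^3 + cos(m)^2 - cos(m) + 2)^3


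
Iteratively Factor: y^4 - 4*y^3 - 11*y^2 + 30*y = (y - 5)*(y^3 + y^2 - 6*y) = (y - 5)*(y - 2)*(y^2 + 3*y) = (y - 5)*(y - 2)*(y + 3)*(y)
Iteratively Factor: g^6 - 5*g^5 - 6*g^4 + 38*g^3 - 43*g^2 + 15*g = (g - 1)*(g^5 - 4*g^4 - 10*g^3 + 28*g^2 - 15*g) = (g - 5)*(g - 1)*(g^4 + g^3 - 5*g^2 + 3*g) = (g - 5)*(g - 1)^2*(g^3 + 2*g^2 - 3*g) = (g - 5)*(g - 1)^2*(g + 3)*(g^2 - g) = (g - 5)*(g - 1)^3*(g + 3)*(g)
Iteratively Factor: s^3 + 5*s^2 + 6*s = (s + 2)*(s^2 + 3*s) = (s + 2)*(s + 3)*(s)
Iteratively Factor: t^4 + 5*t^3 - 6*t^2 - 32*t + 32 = (t - 2)*(t^3 + 7*t^2 + 8*t - 16) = (t - 2)*(t + 4)*(t^2 + 3*t - 4) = (t - 2)*(t - 1)*(t + 4)*(t + 4)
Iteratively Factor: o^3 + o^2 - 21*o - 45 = (o + 3)*(o^2 - 2*o - 15) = (o - 5)*(o + 3)*(o + 3)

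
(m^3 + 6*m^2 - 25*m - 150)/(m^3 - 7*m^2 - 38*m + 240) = (m + 5)/(m - 8)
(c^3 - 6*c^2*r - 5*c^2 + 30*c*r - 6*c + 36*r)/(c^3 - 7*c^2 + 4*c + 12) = (c - 6*r)/(c - 2)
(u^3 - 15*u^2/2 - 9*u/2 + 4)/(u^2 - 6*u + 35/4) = 2*(2*u^3 - 15*u^2 - 9*u + 8)/(4*u^2 - 24*u + 35)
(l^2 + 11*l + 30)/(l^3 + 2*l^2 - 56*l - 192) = (l + 5)/(l^2 - 4*l - 32)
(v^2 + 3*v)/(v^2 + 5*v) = (v + 3)/(v + 5)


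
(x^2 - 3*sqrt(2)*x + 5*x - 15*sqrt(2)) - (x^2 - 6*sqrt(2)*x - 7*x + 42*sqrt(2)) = 3*sqrt(2)*x + 12*x - 57*sqrt(2)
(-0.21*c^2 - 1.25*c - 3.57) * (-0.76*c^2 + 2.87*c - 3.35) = 0.1596*c^4 + 0.3473*c^3 - 0.1708*c^2 - 6.0584*c + 11.9595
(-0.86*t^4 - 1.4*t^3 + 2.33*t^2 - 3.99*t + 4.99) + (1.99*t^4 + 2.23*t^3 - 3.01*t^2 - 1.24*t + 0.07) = 1.13*t^4 + 0.83*t^3 - 0.68*t^2 - 5.23*t + 5.06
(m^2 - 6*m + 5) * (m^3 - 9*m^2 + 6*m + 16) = m^5 - 15*m^4 + 65*m^3 - 65*m^2 - 66*m + 80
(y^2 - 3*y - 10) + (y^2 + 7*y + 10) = 2*y^2 + 4*y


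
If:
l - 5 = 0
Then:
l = 5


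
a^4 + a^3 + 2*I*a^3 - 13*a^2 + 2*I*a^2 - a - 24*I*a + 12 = (a - 3)*(a + 4)*(a + I)^2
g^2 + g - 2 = (g - 1)*(g + 2)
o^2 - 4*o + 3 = (o - 3)*(o - 1)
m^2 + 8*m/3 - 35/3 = (m - 7/3)*(m + 5)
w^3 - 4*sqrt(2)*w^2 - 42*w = w*(w - 7*sqrt(2))*(w + 3*sqrt(2))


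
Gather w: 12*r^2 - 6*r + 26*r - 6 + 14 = 12*r^2 + 20*r + 8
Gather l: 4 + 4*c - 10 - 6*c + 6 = -2*c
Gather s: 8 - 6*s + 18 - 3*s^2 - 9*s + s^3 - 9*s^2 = s^3 - 12*s^2 - 15*s + 26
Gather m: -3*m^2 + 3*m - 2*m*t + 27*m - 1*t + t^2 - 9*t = -3*m^2 + m*(30 - 2*t) + t^2 - 10*t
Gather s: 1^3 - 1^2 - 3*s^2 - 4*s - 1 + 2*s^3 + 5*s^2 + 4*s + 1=2*s^3 + 2*s^2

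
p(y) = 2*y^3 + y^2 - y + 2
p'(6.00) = 227.00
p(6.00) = 464.00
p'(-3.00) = 47.00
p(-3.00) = -40.00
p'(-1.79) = 14.64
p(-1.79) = -4.48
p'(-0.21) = -1.16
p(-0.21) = 2.24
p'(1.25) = 10.88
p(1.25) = 6.22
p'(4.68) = 139.77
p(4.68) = 224.23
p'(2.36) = 37.14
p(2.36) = 31.50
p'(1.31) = 11.92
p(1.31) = 6.90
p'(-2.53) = 32.35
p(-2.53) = -21.46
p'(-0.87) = 1.80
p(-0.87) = 2.31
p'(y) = 6*y^2 + 2*y - 1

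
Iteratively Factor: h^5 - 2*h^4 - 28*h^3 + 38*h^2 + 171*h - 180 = (h - 5)*(h^4 + 3*h^3 - 13*h^2 - 27*h + 36) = (h - 5)*(h + 4)*(h^3 - h^2 - 9*h + 9) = (h - 5)*(h - 3)*(h + 4)*(h^2 + 2*h - 3) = (h - 5)*(h - 3)*(h - 1)*(h + 4)*(h + 3)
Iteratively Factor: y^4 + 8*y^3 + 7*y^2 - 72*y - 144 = (y - 3)*(y^3 + 11*y^2 + 40*y + 48) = (y - 3)*(y + 4)*(y^2 + 7*y + 12) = (y - 3)*(y + 3)*(y + 4)*(y + 4)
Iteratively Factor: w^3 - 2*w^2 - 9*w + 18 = (w - 3)*(w^2 + w - 6) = (w - 3)*(w - 2)*(w + 3)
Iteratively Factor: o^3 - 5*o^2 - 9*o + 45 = (o - 3)*(o^2 - 2*o - 15) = (o - 5)*(o - 3)*(o + 3)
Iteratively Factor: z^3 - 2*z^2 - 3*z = (z)*(z^2 - 2*z - 3) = z*(z - 3)*(z + 1)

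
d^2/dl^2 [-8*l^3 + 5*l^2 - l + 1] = 10 - 48*l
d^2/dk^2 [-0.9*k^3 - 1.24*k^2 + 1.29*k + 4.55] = -5.4*k - 2.48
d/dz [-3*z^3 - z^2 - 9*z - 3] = -9*z^2 - 2*z - 9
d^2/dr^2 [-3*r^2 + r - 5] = -6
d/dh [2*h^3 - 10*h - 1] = 6*h^2 - 10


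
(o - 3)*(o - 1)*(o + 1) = o^3 - 3*o^2 - o + 3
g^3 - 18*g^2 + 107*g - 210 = (g - 7)*(g - 6)*(g - 5)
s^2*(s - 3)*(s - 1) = s^4 - 4*s^3 + 3*s^2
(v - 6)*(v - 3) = v^2 - 9*v + 18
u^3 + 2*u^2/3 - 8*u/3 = u*(u - 4/3)*(u + 2)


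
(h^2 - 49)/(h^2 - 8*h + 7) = (h + 7)/(h - 1)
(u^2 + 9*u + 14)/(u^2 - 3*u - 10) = (u + 7)/(u - 5)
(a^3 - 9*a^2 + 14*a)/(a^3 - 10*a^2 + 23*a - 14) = a/(a - 1)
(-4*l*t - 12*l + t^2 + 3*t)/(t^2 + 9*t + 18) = (-4*l + t)/(t + 6)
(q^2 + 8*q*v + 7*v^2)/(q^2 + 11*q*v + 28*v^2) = (q + v)/(q + 4*v)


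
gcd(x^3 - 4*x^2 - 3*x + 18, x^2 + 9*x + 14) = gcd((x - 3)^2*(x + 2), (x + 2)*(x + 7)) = x + 2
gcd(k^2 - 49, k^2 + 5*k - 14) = k + 7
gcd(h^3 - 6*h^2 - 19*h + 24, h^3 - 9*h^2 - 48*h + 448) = h - 8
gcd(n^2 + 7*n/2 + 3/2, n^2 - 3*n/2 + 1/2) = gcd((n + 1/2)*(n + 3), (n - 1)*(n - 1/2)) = 1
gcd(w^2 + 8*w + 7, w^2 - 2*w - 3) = w + 1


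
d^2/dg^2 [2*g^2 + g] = 4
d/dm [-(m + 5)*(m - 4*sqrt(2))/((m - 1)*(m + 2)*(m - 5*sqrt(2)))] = ((m - 1)*(m + 2)*(m + 5)*(m - 4*sqrt(2)) + (m - 1)*(m + 2)*(m - 5*sqrt(2))*(-2*m - 5 + 4*sqrt(2)) + (m - 1)*(m + 5)*(m - 5*sqrt(2))*(m - 4*sqrt(2)) + (m + 2)*(m + 5)*(m - 5*sqrt(2))*(m - 4*sqrt(2)))/((m - 1)^2*(m + 2)^2*(m - 5*sqrt(2))^2)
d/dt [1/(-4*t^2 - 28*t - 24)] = (2*t + 7)/(4*(t^2 + 7*t + 6)^2)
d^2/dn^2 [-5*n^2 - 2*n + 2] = -10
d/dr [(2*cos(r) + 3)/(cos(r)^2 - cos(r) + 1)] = (6*cos(r) + cos(2*r) - 4)*sin(r)/(sin(r)^2 + cos(r) - 2)^2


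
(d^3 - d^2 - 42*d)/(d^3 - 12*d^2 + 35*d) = (d + 6)/(d - 5)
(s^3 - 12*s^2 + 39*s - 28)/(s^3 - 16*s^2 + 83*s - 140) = (s - 1)/(s - 5)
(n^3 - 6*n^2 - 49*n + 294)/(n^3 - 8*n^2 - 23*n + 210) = (n + 7)/(n + 5)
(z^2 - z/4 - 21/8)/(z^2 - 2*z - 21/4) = (4*z - 7)/(2*(2*z - 7))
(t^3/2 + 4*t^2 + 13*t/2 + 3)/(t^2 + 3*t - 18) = (t^2 + 2*t + 1)/(2*(t - 3))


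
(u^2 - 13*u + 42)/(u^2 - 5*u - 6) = (u - 7)/(u + 1)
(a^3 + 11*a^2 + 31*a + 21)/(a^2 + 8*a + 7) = a + 3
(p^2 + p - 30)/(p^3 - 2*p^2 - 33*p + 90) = 1/(p - 3)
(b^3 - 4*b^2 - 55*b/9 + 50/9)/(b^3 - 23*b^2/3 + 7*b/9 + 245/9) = (3*b^2 - 17*b + 10)/(3*b^2 - 28*b + 49)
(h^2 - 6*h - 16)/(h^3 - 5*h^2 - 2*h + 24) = (h - 8)/(h^2 - 7*h + 12)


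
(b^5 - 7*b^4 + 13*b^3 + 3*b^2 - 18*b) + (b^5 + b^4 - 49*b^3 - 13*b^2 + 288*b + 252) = 2*b^5 - 6*b^4 - 36*b^3 - 10*b^2 + 270*b + 252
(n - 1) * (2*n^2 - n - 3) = 2*n^3 - 3*n^2 - 2*n + 3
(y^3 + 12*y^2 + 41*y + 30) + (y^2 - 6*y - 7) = y^3 + 13*y^2 + 35*y + 23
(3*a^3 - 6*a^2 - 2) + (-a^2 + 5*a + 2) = 3*a^3 - 7*a^2 + 5*a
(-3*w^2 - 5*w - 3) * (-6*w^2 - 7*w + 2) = 18*w^4 + 51*w^3 + 47*w^2 + 11*w - 6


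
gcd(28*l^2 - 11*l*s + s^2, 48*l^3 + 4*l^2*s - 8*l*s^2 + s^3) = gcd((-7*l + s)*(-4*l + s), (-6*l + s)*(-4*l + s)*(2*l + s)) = -4*l + s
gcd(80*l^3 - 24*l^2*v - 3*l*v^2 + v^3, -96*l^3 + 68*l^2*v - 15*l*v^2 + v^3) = -4*l + v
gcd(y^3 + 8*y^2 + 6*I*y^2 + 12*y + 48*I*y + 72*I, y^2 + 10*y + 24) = y + 6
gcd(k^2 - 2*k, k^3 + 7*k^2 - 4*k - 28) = k - 2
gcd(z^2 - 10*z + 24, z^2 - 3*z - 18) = z - 6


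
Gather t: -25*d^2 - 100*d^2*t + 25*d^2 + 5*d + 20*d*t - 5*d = t*(-100*d^2 + 20*d)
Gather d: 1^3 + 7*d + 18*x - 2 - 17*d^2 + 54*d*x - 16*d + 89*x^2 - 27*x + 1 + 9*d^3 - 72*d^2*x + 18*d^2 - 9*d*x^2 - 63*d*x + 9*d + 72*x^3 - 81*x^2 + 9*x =9*d^3 + d^2*(1 - 72*x) + d*(-9*x^2 - 9*x) + 72*x^3 + 8*x^2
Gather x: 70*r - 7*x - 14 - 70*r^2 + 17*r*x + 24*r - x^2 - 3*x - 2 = -70*r^2 + 94*r - x^2 + x*(17*r - 10) - 16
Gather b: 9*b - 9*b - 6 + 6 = 0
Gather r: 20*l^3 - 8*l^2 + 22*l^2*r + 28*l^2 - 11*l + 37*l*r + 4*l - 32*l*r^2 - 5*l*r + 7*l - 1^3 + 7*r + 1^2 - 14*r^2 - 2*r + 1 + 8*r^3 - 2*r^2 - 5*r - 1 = 20*l^3 + 20*l^2 + 8*r^3 + r^2*(-32*l - 16) + r*(22*l^2 + 32*l)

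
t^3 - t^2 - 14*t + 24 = (t - 3)*(t - 2)*(t + 4)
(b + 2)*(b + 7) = b^2 + 9*b + 14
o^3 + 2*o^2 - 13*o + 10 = (o - 2)*(o - 1)*(o + 5)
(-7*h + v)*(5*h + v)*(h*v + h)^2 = -35*h^4*v^2 - 70*h^4*v - 35*h^4 - 2*h^3*v^3 - 4*h^3*v^2 - 2*h^3*v + h^2*v^4 + 2*h^2*v^3 + h^2*v^2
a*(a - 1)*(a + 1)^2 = a^4 + a^3 - a^2 - a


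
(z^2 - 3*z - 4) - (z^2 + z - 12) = 8 - 4*z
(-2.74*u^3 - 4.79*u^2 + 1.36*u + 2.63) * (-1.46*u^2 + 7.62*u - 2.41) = 4.0004*u^5 - 13.8854*u^4 - 31.882*u^3 + 18.0673*u^2 + 16.763*u - 6.3383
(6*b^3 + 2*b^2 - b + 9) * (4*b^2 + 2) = 24*b^5 + 8*b^4 + 8*b^3 + 40*b^2 - 2*b + 18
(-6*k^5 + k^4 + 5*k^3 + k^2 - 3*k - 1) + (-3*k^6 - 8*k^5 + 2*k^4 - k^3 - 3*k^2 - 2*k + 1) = -3*k^6 - 14*k^5 + 3*k^4 + 4*k^3 - 2*k^2 - 5*k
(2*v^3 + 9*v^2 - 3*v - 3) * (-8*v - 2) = -16*v^4 - 76*v^3 + 6*v^2 + 30*v + 6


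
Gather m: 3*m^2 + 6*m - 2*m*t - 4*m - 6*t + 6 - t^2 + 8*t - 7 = 3*m^2 + m*(2 - 2*t) - t^2 + 2*t - 1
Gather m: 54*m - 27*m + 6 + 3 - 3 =27*m + 6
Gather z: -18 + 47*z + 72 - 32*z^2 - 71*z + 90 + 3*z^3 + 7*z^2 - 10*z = 3*z^3 - 25*z^2 - 34*z + 144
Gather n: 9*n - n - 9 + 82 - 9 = 8*n + 64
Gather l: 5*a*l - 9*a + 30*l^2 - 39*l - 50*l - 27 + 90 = -9*a + 30*l^2 + l*(5*a - 89) + 63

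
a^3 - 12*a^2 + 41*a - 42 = (a - 7)*(a - 3)*(a - 2)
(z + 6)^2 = z^2 + 12*z + 36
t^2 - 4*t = t*(t - 4)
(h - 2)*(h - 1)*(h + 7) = h^3 + 4*h^2 - 19*h + 14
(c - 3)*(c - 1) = c^2 - 4*c + 3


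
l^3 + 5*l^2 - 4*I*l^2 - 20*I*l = l*(l + 5)*(l - 4*I)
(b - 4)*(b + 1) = b^2 - 3*b - 4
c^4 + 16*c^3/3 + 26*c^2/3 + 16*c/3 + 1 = (c + 1/3)*(c + 1)^2*(c + 3)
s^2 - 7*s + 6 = (s - 6)*(s - 1)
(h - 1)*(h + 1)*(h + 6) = h^3 + 6*h^2 - h - 6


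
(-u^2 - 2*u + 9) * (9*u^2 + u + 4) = -9*u^4 - 19*u^3 + 75*u^2 + u + 36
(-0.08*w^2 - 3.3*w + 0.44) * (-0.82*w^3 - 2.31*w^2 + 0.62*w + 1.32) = 0.0656*w^5 + 2.8908*w^4 + 7.2126*w^3 - 3.168*w^2 - 4.0832*w + 0.5808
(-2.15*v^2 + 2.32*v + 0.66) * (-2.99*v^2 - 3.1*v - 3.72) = 6.4285*v^4 - 0.2718*v^3 - 1.1674*v^2 - 10.6764*v - 2.4552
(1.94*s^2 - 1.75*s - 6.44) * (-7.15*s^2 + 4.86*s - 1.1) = -13.871*s^4 + 21.9409*s^3 + 35.407*s^2 - 29.3734*s + 7.084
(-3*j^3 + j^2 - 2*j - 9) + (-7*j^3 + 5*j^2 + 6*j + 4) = -10*j^3 + 6*j^2 + 4*j - 5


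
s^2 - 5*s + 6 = (s - 3)*(s - 2)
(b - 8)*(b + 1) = b^2 - 7*b - 8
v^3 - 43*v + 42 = (v - 6)*(v - 1)*(v + 7)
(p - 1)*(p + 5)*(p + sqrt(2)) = p^3 + sqrt(2)*p^2 + 4*p^2 - 5*p + 4*sqrt(2)*p - 5*sqrt(2)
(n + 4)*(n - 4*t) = n^2 - 4*n*t + 4*n - 16*t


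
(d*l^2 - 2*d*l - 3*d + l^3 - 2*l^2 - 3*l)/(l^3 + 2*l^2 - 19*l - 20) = (d*l - 3*d + l^2 - 3*l)/(l^2 + l - 20)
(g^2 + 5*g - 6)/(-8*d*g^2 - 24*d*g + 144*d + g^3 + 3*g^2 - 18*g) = (1 - g)/(8*d*g - 24*d - g^2 + 3*g)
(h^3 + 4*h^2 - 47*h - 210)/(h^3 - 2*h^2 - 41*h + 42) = (h + 5)/(h - 1)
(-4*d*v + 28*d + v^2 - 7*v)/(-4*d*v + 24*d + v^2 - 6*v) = (v - 7)/(v - 6)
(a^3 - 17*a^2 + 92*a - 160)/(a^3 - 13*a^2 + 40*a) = (a - 4)/a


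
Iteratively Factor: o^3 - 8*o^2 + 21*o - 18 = (o - 2)*(o^2 - 6*o + 9) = (o - 3)*(o - 2)*(o - 3)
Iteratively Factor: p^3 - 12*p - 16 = (p + 2)*(p^2 - 2*p - 8) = (p - 4)*(p + 2)*(p + 2)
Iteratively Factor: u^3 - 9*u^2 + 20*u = (u - 5)*(u^2 - 4*u) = (u - 5)*(u - 4)*(u)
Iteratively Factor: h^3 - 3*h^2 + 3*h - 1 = (h - 1)*(h^2 - 2*h + 1) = (h - 1)^2*(h - 1)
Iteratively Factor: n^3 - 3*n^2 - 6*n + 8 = (n - 1)*(n^2 - 2*n - 8) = (n - 4)*(n - 1)*(n + 2)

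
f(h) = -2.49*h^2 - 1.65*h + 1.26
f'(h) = -4.98*h - 1.65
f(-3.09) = -17.42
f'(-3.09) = 13.74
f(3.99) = -44.96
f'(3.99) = -21.52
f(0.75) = -1.38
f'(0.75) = -5.38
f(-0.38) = 1.53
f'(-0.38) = 0.24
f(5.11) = -72.19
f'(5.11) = -27.10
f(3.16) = -28.82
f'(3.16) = -17.39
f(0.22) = 0.78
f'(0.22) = -2.75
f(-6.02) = -79.05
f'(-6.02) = 28.33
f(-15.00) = -534.24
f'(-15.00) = 73.05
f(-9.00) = -185.58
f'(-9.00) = 43.17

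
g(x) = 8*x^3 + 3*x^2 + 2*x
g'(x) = 24*x^2 + 6*x + 2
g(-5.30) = -1117.35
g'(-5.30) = 644.36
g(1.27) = 23.77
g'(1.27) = 48.33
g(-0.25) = -0.44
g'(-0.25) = 2.00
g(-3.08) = -211.45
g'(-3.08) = 211.19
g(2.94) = 235.11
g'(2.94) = 227.09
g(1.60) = 43.65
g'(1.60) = 73.04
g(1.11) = 16.86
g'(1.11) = 38.23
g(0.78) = 7.18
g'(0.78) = 21.28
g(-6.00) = -1632.00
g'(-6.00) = 830.00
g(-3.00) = -195.00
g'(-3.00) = 200.00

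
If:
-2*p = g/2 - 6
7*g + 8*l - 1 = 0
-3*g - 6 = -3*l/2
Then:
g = -31/23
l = 30/23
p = 307/92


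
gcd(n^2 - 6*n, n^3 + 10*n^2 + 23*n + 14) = 1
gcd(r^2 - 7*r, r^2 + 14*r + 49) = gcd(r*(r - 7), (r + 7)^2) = 1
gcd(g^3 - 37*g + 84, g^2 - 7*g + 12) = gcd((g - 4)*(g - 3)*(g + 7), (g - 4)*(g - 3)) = g^2 - 7*g + 12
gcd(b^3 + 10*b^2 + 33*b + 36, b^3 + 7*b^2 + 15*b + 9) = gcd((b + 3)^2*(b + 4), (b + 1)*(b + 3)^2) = b^2 + 6*b + 9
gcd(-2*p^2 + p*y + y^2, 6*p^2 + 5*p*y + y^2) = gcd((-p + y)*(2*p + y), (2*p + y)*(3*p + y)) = 2*p + y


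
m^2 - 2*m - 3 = (m - 3)*(m + 1)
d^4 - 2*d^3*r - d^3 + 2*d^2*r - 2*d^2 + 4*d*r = d*(d - 2)*(d + 1)*(d - 2*r)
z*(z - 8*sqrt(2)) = z^2 - 8*sqrt(2)*z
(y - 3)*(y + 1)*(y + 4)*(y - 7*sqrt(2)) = y^4 - 7*sqrt(2)*y^3 + 2*y^3 - 14*sqrt(2)*y^2 - 11*y^2 - 12*y + 77*sqrt(2)*y + 84*sqrt(2)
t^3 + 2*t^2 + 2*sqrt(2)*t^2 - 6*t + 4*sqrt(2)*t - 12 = (t + 2)*(t - sqrt(2))*(t + 3*sqrt(2))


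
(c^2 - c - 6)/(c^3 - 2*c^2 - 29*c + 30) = (c^2 - c - 6)/(c^3 - 2*c^2 - 29*c + 30)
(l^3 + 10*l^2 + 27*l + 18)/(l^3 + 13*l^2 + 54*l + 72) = (l + 1)/(l + 4)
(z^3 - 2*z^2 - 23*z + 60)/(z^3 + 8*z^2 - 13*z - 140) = (z - 3)/(z + 7)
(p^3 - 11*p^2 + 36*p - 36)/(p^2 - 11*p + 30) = (p^2 - 5*p + 6)/(p - 5)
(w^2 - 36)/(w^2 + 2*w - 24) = (w - 6)/(w - 4)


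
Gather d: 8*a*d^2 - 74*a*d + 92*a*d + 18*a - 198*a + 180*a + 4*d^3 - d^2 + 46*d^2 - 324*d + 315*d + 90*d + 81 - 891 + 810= 4*d^3 + d^2*(8*a + 45) + d*(18*a + 81)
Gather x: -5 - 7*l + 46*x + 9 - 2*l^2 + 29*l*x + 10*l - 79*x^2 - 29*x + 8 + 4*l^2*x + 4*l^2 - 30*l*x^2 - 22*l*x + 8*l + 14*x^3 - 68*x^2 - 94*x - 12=2*l^2 + 11*l + 14*x^3 + x^2*(-30*l - 147) + x*(4*l^2 + 7*l - 77)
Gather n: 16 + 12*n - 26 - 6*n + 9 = 6*n - 1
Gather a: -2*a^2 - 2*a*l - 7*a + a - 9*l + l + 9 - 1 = -2*a^2 + a*(-2*l - 6) - 8*l + 8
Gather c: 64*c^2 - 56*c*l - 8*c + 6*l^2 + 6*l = 64*c^2 + c*(-56*l - 8) + 6*l^2 + 6*l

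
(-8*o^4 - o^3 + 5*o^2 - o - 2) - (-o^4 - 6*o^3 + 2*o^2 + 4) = -7*o^4 + 5*o^3 + 3*o^2 - o - 6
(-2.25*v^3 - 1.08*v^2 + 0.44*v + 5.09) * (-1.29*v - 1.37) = 2.9025*v^4 + 4.4757*v^3 + 0.912*v^2 - 7.1689*v - 6.9733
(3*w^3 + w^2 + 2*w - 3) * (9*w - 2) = 27*w^4 + 3*w^3 + 16*w^2 - 31*w + 6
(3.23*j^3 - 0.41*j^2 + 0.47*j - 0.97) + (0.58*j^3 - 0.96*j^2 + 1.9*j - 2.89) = 3.81*j^3 - 1.37*j^2 + 2.37*j - 3.86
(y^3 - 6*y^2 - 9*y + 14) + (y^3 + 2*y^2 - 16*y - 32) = 2*y^3 - 4*y^2 - 25*y - 18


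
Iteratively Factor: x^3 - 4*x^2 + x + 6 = (x - 2)*(x^2 - 2*x - 3) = (x - 3)*(x - 2)*(x + 1)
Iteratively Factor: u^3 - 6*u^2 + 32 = (u - 4)*(u^2 - 2*u - 8) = (u - 4)^2*(u + 2)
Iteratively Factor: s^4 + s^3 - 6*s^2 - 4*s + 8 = (s - 2)*(s^3 + 3*s^2 - 4) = (s - 2)*(s + 2)*(s^2 + s - 2) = (s - 2)*(s - 1)*(s + 2)*(s + 2)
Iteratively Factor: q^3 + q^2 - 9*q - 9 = (q + 3)*(q^2 - 2*q - 3) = (q + 1)*(q + 3)*(q - 3)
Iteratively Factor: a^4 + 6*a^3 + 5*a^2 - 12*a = (a + 4)*(a^3 + 2*a^2 - 3*a) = (a + 3)*(a + 4)*(a^2 - a) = (a - 1)*(a + 3)*(a + 4)*(a)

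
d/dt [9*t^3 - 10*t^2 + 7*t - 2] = 27*t^2 - 20*t + 7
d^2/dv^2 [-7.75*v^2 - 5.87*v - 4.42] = -15.5000000000000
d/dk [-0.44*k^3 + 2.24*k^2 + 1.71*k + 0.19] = -1.32*k^2 + 4.48*k + 1.71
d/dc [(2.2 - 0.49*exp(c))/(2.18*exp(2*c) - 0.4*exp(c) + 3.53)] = (1.0682*exp(2*c) - 9.592*exp(c) - 0.8497)*exp(c)/(4.7524*exp(4*c) - 1.744*exp(3*c) + 15.5508*exp(2*c) - 2.824*exp(c) + 12.4609)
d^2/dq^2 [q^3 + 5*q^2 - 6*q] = 6*q + 10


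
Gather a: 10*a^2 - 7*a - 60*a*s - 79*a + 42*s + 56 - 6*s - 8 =10*a^2 + a*(-60*s - 86) + 36*s + 48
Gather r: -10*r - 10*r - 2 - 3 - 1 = -20*r - 6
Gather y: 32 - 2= 30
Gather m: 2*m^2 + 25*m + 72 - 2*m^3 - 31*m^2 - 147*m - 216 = -2*m^3 - 29*m^2 - 122*m - 144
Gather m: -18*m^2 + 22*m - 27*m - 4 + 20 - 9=-18*m^2 - 5*m + 7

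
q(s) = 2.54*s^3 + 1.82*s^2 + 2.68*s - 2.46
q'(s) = 7.62*s^2 + 3.64*s + 2.68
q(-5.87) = -469.23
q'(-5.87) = 243.87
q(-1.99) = -20.60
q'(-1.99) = 25.61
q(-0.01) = -2.49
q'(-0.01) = 2.64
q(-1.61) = -12.66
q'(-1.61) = 16.57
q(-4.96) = -280.92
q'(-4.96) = 172.09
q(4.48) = 274.46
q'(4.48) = 171.92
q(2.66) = 65.35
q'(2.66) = 66.28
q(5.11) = 397.68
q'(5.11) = 220.25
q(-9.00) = -1730.82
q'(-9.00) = 587.14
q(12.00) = 4680.90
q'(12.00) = 1143.64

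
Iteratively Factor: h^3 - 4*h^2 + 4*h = (h)*(h^2 - 4*h + 4) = h*(h - 2)*(h - 2)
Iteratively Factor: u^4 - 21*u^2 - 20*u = (u + 4)*(u^3 - 4*u^2 - 5*u) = u*(u + 4)*(u^2 - 4*u - 5) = u*(u + 1)*(u + 4)*(u - 5)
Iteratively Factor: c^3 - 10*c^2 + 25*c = (c)*(c^2 - 10*c + 25) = c*(c - 5)*(c - 5)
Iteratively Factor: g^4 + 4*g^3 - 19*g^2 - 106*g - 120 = (g + 2)*(g^3 + 2*g^2 - 23*g - 60) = (g + 2)*(g + 4)*(g^2 - 2*g - 15) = (g + 2)*(g + 3)*(g + 4)*(g - 5)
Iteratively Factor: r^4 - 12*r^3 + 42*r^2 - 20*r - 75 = (r - 5)*(r^3 - 7*r^2 + 7*r + 15) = (r - 5)^2*(r^2 - 2*r - 3) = (r - 5)^2*(r - 3)*(r + 1)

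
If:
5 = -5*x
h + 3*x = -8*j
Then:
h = 3 - 8*j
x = -1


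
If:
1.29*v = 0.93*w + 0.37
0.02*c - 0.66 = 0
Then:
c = 33.00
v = 0.720930232558139*w + 0.286821705426357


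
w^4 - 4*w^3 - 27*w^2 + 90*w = w*(w - 6)*(w - 3)*(w + 5)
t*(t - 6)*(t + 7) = t^3 + t^2 - 42*t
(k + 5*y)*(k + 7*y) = k^2 + 12*k*y + 35*y^2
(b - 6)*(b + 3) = b^2 - 3*b - 18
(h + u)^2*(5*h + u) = 5*h^3 + 11*h^2*u + 7*h*u^2 + u^3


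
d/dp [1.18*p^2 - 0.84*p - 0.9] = 2.36*p - 0.84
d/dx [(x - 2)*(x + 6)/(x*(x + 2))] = 2*(-x^2 + 12*x + 12)/(x^2*(x^2 + 4*x + 4))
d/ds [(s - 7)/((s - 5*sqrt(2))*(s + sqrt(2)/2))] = (-2*s^2 + 28*s - 63*sqrt(2) - 10)/(2*s^4 - 18*sqrt(2)*s^3 + 61*s^2 + 90*sqrt(2)*s + 50)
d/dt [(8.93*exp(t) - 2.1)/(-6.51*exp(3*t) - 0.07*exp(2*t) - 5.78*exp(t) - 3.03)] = (116.2686*exp(3*t) - 40.3879*exp(2*t) - 0.293999999999997*exp(t) - 39.1959)*exp(t)/(42.3801*exp(6*t) + 0.9114*exp(5*t) + 75.2605*exp(4*t) + 40.2598*exp(3*t) + 33.8326*exp(2*t) + 35.0268*exp(t) + 9.1809)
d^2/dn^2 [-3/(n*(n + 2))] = 6*(-n^2 - n*(n + 2) - (n + 2)^2)/(n^3*(n + 2)^3)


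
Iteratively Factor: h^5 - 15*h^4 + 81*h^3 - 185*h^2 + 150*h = (h - 2)*(h^4 - 13*h^3 + 55*h^2 - 75*h) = (h - 3)*(h - 2)*(h^3 - 10*h^2 + 25*h) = (h - 5)*(h - 3)*(h - 2)*(h^2 - 5*h) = h*(h - 5)*(h - 3)*(h - 2)*(h - 5)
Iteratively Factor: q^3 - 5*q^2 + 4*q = (q)*(q^2 - 5*q + 4) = q*(q - 4)*(q - 1)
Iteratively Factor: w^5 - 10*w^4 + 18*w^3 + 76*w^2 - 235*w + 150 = (w - 5)*(w^4 - 5*w^3 - 7*w^2 + 41*w - 30) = (w - 5)*(w - 1)*(w^3 - 4*w^2 - 11*w + 30) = (w - 5)^2*(w - 1)*(w^2 + w - 6) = (w - 5)^2*(w - 1)*(w + 3)*(w - 2)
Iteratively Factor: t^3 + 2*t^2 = (t)*(t^2 + 2*t) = t^2*(t + 2)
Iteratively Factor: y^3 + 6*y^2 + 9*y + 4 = (y + 1)*(y^2 + 5*y + 4) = (y + 1)^2*(y + 4)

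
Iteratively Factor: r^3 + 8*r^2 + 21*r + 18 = (r + 3)*(r^2 + 5*r + 6) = (r + 3)^2*(r + 2)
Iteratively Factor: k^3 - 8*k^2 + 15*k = (k - 3)*(k^2 - 5*k) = k*(k - 3)*(k - 5)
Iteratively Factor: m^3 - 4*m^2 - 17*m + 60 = (m - 5)*(m^2 + m - 12) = (m - 5)*(m - 3)*(m + 4)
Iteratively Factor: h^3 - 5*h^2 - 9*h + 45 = (h + 3)*(h^2 - 8*h + 15) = (h - 5)*(h + 3)*(h - 3)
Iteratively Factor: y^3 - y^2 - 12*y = (y + 3)*(y^2 - 4*y) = y*(y + 3)*(y - 4)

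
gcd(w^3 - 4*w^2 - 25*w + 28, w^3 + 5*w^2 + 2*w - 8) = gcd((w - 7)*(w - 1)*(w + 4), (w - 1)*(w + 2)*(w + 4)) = w^2 + 3*w - 4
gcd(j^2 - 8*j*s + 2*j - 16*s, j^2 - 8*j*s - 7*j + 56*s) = -j + 8*s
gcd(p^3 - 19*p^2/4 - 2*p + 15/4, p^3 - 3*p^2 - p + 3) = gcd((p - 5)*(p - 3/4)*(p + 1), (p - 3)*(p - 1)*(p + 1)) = p + 1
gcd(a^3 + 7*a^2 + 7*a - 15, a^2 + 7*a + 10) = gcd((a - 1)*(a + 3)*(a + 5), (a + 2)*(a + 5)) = a + 5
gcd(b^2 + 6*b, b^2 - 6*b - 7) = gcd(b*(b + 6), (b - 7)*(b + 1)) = 1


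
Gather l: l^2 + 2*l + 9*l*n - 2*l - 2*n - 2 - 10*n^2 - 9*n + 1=l^2 + 9*l*n - 10*n^2 - 11*n - 1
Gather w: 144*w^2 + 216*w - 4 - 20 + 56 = 144*w^2 + 216*w + 32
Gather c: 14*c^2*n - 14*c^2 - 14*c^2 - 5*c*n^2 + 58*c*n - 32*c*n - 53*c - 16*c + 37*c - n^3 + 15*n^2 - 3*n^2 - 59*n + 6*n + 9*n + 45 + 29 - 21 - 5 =c^2*(14*n - 28) + c*(-5*n^2 + 26*n - 32) - n^3 + 12*n^2 - 44*n + 48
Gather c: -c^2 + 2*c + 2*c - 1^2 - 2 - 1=-c^2 + 4*c - 4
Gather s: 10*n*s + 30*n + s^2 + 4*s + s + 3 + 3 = 30*n + s^2 + s*(10*n + 5) + 6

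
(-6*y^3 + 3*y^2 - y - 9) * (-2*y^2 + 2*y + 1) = 12*y^5 - 18*y^4 + 2*y^3 + 19*y^2 - 19*y - 9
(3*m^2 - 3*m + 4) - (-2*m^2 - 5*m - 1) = 5*m^2 + 2*m + 5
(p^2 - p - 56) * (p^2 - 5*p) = p^4 - 6*p^3 - 51*p^2 + 280*p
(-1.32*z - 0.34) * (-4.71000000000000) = 6.2172*z + 1.6014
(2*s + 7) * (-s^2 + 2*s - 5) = -2*s^3 - 3*s^2 + 4*s - 35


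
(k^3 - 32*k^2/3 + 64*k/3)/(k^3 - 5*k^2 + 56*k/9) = 3*(k - 8)/(3*k - 7)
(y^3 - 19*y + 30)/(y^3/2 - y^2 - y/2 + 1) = 2*(y^2 + 2*y - 15)/(y^2 - 1)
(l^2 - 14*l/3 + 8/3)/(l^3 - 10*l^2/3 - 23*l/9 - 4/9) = 3*(3*l - 2)/(9*l^2 + 6*l + 1)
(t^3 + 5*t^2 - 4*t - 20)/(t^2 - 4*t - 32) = (-t^3 - 5*t^2 + 4*t + 20)/(-t^2 + 4*t + 32)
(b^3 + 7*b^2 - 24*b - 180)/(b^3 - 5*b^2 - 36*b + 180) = (b + 6)/(b - 6)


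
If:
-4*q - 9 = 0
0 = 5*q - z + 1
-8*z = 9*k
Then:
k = 82/9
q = -9/4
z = -41/4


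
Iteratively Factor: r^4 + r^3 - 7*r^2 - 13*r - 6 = (r - 3)*(r^3 + 4*r^2 + 5*r + 2) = (r - 3)*(r + 1)*(r^2 + 3*r + 2) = (r - 3)*(r + 1)*(r + 2)*(r + 1)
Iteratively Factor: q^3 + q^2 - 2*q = (q)*(q^2 + q - 2) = q*(q - 1)*(q + 2)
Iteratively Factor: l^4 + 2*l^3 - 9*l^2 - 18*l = (l - 3)*(l^3 + 5*l^2 + 6*l) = (l - 3)*(l + 3)*(l^2 + 2*l) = (l - 3)*(l + 2)*(l + 3)*(l)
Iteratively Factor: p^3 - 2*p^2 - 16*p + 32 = (p - 2)*(p^2 - 16) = (p - 2)*(p + 4)*(p - 4)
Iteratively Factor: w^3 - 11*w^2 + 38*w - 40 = (w - 5)*(w^2 - 6*w + 8) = (w - 5)*(w - 2)*(w - 4)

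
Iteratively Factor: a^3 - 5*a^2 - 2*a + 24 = (a - 3)*(a^2 - 2*a - 8) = (a - 4)*(a - 3)*(a + 2)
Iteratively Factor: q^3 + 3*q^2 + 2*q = (q + 1)*(q^2 + 2*q) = q*(q + 1)*(q + 2)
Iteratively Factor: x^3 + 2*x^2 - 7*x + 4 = (x - 1)*(x^2 + 3*x - 4) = (x - 1)*(x + 4)*(x - 1)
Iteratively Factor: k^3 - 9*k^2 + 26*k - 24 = (k - 3)*(k^2 - 6*k + 8) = (k - 4)*(k - 3)*(k - 2)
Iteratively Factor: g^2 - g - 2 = (g - 2)*(g + 1)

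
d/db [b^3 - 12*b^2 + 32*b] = 3*b^2 - 24*b + 32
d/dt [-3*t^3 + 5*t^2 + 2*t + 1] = -9*t^2 + 10*t + 2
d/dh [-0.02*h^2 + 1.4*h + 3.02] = 1.4 - 0.04*h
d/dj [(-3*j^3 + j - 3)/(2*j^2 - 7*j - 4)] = (-6*j^4 + 42*j^3 + 34*j^2 + 12*j - 25)/(4*j^4 - 28*j^3 + 33*j^2 + 56*j + 16)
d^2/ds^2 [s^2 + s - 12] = 2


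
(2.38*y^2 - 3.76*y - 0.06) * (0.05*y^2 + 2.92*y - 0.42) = 0.119*y^4 + 6.7616*y^3 - 11.9818*y^2 + 1.404*y + 0.0252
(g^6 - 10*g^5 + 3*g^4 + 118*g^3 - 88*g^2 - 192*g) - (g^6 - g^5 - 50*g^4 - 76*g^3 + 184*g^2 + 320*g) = -9*g^5 + 53*g^4 + 194*g^3 - 272*g^2 - 512*g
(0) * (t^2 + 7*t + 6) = 0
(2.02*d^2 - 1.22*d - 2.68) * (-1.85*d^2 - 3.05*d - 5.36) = -3.737*d^4 - 3.904*d^3 - 2.1482*d^2 + 14.7132*d + 14.3648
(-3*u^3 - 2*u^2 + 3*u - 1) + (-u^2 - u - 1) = -3*u^3 - 3*u^2 + 2*u - 2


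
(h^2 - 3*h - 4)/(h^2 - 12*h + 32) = (h + 1)/(h - 8)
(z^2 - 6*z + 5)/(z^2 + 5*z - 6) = (z - 5)/(z + 6)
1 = 1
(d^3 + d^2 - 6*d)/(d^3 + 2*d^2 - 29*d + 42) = d*(d + 3)/(d^2 + 4*d - 21)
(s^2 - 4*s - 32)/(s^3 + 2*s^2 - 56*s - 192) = 1/(s + 6)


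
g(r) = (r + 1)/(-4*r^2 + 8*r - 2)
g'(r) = (r + 1)*(8*r - 8)/(-4*r^2 + 8*r - 2)^2 + 1/(-4*r^2 + 8*r - 2) = (2*r^2 + 4*r - 5)/(2*(4*r^4 - 16*r^3 + 20*r^2 - 8*r + 1))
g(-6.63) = 0.02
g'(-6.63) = 0.00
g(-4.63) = 0.03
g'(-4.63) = 0.00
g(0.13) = -1.10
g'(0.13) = -8.42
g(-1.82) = 0.03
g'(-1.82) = -0.01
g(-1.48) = 0.02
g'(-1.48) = -0.03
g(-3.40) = 0.03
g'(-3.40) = 0.00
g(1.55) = 3.23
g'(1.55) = 19.24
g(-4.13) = 0.03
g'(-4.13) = 0.00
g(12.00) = -0.03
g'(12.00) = 0.00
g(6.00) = -0.07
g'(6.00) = 0.02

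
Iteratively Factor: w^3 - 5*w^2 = (w)*(w^2 - 5*w) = w^2*(w - 5)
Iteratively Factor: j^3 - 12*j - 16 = (j - 4)*(j^2 + 4*j + 4) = (j - 4)*(j + 2)*(j + 2)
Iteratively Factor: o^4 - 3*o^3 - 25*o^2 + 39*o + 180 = (o + 3)*(o^3 - 6*o^2 - 7*o + 60) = (o - 4)*(o + 3)*(o^2 - 2*o - 15) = (o - 5)*(o - 4)*(o + 3)*(o + 3)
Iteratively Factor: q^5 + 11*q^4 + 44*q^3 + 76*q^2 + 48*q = (q + 2)*(q^4 + 9*q^3 + 26*q^2 + 24*q) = q*(q + 2)*(q^3 + 9*q^2 + 26*q + 24) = q*(q + 2)^2*(q^2 + 7*q + 12) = q*(q + 2)^2*(q + 3)*(q + 4)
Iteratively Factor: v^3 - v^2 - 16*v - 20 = (v + 2)*(v^2 - 3*v - 10) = (v - 5)*(v + 2)*(v + 2)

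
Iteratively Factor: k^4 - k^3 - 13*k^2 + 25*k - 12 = (k - 3)*(k^3 + 2*k^2 - 7*k + 4) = (k - 3)*(k - 1)*(k^2 + 3*k - 4) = (k - 3)*(k - 1)*(k + 4)*(k - 1)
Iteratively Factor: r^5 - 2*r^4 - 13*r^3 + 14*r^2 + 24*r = (r + 3)*(r^4 - 5*r^3 + 2*r^2 + 8*r) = (r - 2)*(r + 3)*(r^3 - 3*r^2 - 4*r) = (r - 2)*(r + 1)*(r + 3)*(r^2 - 4*r) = (r - 4)*(r - 2)*(r + 1)*(r + 3)*(r)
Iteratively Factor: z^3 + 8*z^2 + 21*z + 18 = (z + 3)*(z^2 + 5*z + 6) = (z + 3)^2*(z + 2)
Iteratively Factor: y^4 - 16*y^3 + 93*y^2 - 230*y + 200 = (y - 2)*(y^3 - 14*y^2 + 65*y - 100) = (y - 5)*(y - 2)*(y^2 - 9*y + 20) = (y - 5)*(y - 4)*(y - 2)*(y - 5)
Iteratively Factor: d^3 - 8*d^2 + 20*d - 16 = (d - 4)*(d^2 - 4*d + 4) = (d - 4)*(d - 2)*(d - 2)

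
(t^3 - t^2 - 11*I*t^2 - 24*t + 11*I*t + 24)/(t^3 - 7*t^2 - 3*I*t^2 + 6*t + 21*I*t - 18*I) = (t - 8*I)/(t - 6)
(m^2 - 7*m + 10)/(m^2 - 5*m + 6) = (m - 5)/(m - 3)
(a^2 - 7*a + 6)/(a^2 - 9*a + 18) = (a - 1)/(a - 3)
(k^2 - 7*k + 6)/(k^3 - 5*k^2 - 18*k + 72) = (k - 1)/(k^2 + k - 12)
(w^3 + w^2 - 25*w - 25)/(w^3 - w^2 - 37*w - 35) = (w - 5)/(w - 7)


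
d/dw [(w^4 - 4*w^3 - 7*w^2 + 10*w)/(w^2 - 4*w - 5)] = 2*(w^3 + 2*w^2 + w - 1)/(w^2 + 2*w + 1)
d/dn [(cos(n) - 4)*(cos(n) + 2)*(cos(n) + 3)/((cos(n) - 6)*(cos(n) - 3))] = (-cos(n)^4 + 18*cos(n)^3 - 59*cos(n)^2 - 84*cos(n) + 468)*sin(n)/((cos(n) - 6)^2*(cos(n) - 3)^2)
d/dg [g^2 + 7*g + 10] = 2*g + 7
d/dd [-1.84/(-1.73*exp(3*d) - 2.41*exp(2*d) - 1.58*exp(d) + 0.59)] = (-9.5496*exp(2*d) - 8.8688*exp(d) - 2.9072)*exp(d)/(1.73*exp(3*d) + 2.41*exp(2*d) + 1.58*exp(d) - 0.59)^2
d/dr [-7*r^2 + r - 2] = 1 - 14*r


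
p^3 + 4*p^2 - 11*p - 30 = (p - 3)*(p + 2)*(p + 5)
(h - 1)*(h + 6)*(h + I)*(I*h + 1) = I*h^4 + 5*I*h^3 - 5*I*h^2 + 5*I*h - 6*I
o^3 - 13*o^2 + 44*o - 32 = (o - 8)*(o - 4)*(o - 1)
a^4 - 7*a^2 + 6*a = a*(a - 2)*(a - 1)*(a + 3)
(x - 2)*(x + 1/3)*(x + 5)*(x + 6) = x^4 + 28*x^3/3 + 11*x^2 - 172*x/3 - 20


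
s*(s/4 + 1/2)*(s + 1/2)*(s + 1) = s^4/4 + 7*s^3/8 + 7*s^2/8 + s/4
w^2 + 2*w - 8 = (w - 2)*(w + 4)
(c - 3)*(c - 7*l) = c^2 - 7*c*l - 3*c + 21*l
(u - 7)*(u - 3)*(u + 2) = u^3 - 8*u^2 + u + 42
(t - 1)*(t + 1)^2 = t^3 + t^2 - t - 1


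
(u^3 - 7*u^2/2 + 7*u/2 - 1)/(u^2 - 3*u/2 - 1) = (2*u^2 - 3*u + 1)/(2*u + 1)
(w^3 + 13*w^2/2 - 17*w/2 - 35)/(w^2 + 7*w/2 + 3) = (2*w^2 + 9*w - 35)/(2*w + 3)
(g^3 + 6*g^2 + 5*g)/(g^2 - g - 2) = g*(g + 5)/(g - 2)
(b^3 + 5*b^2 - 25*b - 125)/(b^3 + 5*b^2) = 1 - 25/b^2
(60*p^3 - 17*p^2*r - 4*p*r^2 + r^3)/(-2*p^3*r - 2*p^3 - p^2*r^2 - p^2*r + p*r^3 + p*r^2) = (-60*p^3 + 17*p^2*r + 4*p*r^2 - r^3)/(p*(2*p^2*r + 2*p^2 + p*r^2 + p*r - r^3 - r^2))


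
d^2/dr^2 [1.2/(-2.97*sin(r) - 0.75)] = (10.58508*sin(r)^2 - 2.673*sin(r) - 21.17016)/(2.97*sin(r) + 0.75)^3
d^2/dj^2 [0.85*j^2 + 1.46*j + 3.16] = 1.70000000000000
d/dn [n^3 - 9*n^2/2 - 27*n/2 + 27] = 3*n^2 - 9*n - 27/2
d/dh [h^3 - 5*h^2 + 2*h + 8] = 3*h^2 - 10*h + 2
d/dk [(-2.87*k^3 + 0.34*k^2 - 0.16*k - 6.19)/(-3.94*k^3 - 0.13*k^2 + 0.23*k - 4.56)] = (-7.105427357601e-15*k^5 + 1.7127*k^4 - 2.581*k^3 - 33.8468*k^2 - 4.7102*k + 2.1533)/(15.5236*k^6 + 1.0244*k^5 - 1.7955*k^4 + 35.873*k^3 + 1.2385*k^2 - 2.0976*k + 20.7936)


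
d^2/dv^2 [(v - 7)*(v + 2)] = 2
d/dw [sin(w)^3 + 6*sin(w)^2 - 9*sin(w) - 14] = 3*(sin(w)^2 + 4*sin(w) - 3)*cos(w)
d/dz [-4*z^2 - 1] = -8*z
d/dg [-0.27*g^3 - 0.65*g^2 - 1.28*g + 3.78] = -0.81*g^2 - 1.3*g - 1.28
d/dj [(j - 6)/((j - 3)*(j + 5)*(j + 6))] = 2*(-j^3 + 5*j^2 + 48*j - 54)/(j^6 + 16*j^5 + 58*j^4 - 228*j^3 - 1431*j^2 + 540*j + 8100)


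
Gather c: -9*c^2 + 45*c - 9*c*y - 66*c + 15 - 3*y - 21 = -9*c^2 + c*(-9*y - 21) - 3*y - 6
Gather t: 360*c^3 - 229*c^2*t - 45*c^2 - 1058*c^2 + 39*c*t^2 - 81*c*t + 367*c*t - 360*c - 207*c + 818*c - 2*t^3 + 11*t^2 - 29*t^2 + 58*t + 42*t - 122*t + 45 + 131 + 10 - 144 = 360*c^3 - 1103*c^2 + 251*c - 2*t^3 + t^2*(39*c - 18) + t*(-229*c^2 + 286*c - 22) + 42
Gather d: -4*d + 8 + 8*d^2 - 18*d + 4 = 8*d^2 - 22*d + 12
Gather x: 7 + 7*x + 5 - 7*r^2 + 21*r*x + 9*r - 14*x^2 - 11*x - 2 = -7*r^2 + 9*r - 14*x^2 + x*(21*r - 4) + 10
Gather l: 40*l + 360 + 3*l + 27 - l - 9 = 42*l + 378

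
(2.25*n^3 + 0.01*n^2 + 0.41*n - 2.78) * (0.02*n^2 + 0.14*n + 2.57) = 0.045*n^5 + 0.3152*n^4 + 5.7921*n^3 + 0.0275*n^2 + 0.6645*n - 7.1446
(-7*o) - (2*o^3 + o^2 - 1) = -2*o^3 - o^2 - 7*o + 1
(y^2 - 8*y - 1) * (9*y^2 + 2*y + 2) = 9*y^4 - 70*y^3 - 23*y^2 - 18*y - 2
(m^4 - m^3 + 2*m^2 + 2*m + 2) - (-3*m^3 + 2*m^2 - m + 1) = m^4 + 2*m^3 + 3*m + 1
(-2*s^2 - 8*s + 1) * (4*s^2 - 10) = -8*s^4 - 32*s^3 + 24*s^2 + 80*s - 10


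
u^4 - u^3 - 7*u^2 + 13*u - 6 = (u - 2)*(u - 1)^2*(u + 3)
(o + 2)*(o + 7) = o^2 + 9*o + 14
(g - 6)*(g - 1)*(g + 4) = g^3 - 3*g^2 - 22*g + 24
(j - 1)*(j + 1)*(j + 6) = j^3 + 6*j^2 - j - 6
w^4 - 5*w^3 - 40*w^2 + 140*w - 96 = (w - 8)*(w - 2)*(w - 1)*(w + 6)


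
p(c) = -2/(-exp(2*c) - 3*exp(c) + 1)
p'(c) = -2*(2*exp(2*c) + 3*exp(c))/(-exp(2*c) - 3*exp(c) + 1)^2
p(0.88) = 0.17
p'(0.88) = -0.26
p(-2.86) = -2.42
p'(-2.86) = -0.52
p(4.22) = 0.00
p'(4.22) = -0.00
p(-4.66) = -2.06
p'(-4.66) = -0.06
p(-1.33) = -14.64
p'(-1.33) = -100.01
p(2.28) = 0.02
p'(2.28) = -0.03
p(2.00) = 0.03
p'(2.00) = -0.05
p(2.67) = 0.01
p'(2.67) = -0.01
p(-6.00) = -2.01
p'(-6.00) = -0.02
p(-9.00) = -2.00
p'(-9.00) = 0.00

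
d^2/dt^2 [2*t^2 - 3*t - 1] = 4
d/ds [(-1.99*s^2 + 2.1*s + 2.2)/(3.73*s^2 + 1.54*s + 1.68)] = (-10.8976*s^2 - 23.0984*s + 0.14)/(13.9129*s^4 + 11.4884*s^3 + 14.9044*s^2 + 5.1744*s + 2.8224)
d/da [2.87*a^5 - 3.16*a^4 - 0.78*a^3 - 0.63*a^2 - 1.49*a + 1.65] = 14.35*a^4 - 12.64*a^3 - 2.34*a^2 - 1.26*a - 1.49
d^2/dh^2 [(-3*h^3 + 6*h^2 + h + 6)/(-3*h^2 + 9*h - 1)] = 42*(3*h^3 - 9*h^2 + 24*h - 23)/(27*h^6 - 243*h^5 + 756*h^4 - 891*h^3 + 252*h^2 - 27*h + 1)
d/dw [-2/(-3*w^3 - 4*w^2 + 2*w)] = 2*(-9*w^2 - 8*w + 2)/(w^2*(3*w^2 + 4*w - 2)^2)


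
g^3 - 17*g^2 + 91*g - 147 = (g - 7)^2*(g - 3)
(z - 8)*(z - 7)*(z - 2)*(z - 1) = z^4 - 18*z^3 + 103*z^2 - 198*z + 112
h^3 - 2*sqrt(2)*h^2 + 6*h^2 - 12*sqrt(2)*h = h*(h + 6)*(h - 2*sqrt(2))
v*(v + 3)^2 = v^3 + 6*v^2 + 9*v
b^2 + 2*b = b*(b + 2)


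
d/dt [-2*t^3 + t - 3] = 1 - 6*t^2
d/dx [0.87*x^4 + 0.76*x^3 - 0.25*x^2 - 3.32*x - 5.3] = 3.48*x^3 + 2.28*x^2 - 0.5*x - 3.32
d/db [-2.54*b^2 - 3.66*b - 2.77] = -5.08*b - 3.66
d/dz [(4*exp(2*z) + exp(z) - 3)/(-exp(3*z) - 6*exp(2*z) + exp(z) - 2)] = (4*exp(4*z) + 2*exp(3*z) + exp(2*z) - 52*exp(z) + 1)*exp(z)/(exp(6*z) + 12*exp(5*z) + 34*exp(4*z) - 8*exp(3*z) + 25*exp(2*z) - 4*exp(z) + 4)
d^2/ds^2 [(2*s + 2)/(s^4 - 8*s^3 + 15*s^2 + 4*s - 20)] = 12*(2*s^2 - 16*s + 33)/(s^7 - 23*s^6 + 219*s^5 - 1117*s^4 + 3296*s^3 - 5640*s^2 + 5200*s - 2000)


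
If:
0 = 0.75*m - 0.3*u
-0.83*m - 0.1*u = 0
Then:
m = 0.00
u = 0.00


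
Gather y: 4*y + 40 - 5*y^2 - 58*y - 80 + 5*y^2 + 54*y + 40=0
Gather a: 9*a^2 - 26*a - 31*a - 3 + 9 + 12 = 9*a^2 - 57*a + 18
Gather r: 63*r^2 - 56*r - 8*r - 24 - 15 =63*r^2 - 64*r - 39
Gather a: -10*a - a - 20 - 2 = -11*a - 22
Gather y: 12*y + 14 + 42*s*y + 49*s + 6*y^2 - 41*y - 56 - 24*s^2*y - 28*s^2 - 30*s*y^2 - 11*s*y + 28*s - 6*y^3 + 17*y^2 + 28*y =-28*s^2 + 77*s - 6*y^3 + y^2*(23 - 30*s) + y*(-24*s^2 + 31*s - 1) - 42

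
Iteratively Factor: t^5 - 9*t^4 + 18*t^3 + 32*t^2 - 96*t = (t - 4)*(t^4 - 5*t^3 - 2*t^2 + 24*t) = (t - 4)^2*(t^3 - t^2 - 6*t) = (t - 4)^2*(t + 2)*(t^2 - 3*t) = t*(t - 4)^2*(t + 2)*(t - 3)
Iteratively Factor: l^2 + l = (l + 1)*(l)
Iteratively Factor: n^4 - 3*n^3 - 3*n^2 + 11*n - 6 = (n - 1)*(n^3 - 2*n^2 - 5*n + 6) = (n - 1)*(n + 2)*(n^2 - 4*n + 3) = (n - 3)*(n - 1)*(n + 2)*(n - 1)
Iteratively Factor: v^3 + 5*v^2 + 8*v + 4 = (v + 2)*(v^2 + 3*v + 2) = (v + 1)*(v + 2)*(v + 2)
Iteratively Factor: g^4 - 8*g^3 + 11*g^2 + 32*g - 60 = (g - 3)*(g^3 - 5*g^2 - 4*g + 20) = (g - 3)*(g + 2)*(g^2 - 7*g + 10) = (g - 3)*(g - 2)*(g + 2)*(g - 5)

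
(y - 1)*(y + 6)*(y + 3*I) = y^3 + 5*y^2 + 3*I*y^2 - 6*y + 15*I*y - 18*I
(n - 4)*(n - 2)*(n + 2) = n^3 - 4*n^2 - 4*n + 16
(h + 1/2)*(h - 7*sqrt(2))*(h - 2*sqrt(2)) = h^3 - 9*sqrt(2)*h^2 + h^2/2 - 9*sqrt(2)*h/2 + 28*h + 14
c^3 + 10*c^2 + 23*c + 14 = (c + 1)*(c + 2)*(c + 7)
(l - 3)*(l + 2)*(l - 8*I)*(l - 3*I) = l^4 - l^3 - 11*I*l^3 - 30*l^2 + 11*I*l^2 + 24*l + 66*I*l + 144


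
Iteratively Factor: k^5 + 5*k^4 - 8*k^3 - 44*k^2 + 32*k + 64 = (k + 4)*(k^4 + k^3 - 12*k^2 + 4*k + 16) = (k - 2)*(k + 4)*(k^3 + 3*k^2 - 6*k - 8) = (k - 2)*(k + 4)^2*(k^2 - k - 2) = (k - 2)^2*(k + 4)^2*(k + 1)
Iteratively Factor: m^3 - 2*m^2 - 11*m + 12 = (m + 3)*(m^2 - 5*m + 4) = (m - 4)*(m + 3)*(m - 1)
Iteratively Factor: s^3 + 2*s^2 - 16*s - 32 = (s + 2)*(s^2 - 16) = (s - 4)*(s + 2)*(s + 4)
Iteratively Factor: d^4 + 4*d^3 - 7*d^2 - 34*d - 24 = (d + 1)*(d^3 + 3*d^2 - 10*d - 24) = (d + 1)*(d + 4)*(d^2 - d - 6) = (d + 1)*(d + 2)*(d + 4)*(d - 3)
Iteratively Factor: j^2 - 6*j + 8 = (j - 2)*(j - 4)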